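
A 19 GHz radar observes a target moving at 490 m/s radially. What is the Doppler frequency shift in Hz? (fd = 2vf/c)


fd = 2 * 490 * 19000000000.0 / 3e8 = 62066.7 Hz

62066.7 Hz


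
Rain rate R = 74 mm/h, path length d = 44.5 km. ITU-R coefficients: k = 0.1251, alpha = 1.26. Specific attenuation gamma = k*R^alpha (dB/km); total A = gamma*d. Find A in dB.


gamma = 0.1251 * 74^1.26 = 28.345836 dB/km
A = 28.345836 * 44.5 = 1261.39 dB

1261.39 dB


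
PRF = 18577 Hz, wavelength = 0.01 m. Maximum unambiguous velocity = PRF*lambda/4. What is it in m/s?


V_ua = 18577 * 0.01 / 4 = 46.4 m/s

46.4 m/s


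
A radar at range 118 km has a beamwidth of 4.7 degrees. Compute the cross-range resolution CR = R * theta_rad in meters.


BW_rad = 0.082030475
CR = 118000 * 0.082030475 = 9679.6 m

9679.6 m


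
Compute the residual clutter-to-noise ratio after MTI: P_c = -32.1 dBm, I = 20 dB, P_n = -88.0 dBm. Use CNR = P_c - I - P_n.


CNR = -32.1 - 20 - (-88.0) = 35.9 dB

35.9 dB


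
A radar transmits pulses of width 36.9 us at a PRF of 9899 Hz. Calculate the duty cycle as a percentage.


DC = 36.9e-6 * 9899 * 100 = 36.53%

36.53%


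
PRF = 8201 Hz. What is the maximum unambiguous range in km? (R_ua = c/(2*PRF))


R_ua = 3e8 / (2 * 8201) = 18290.5 m = 18.3 km

18.3 km


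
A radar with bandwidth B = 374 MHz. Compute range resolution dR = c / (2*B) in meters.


dR = 3e8 / (2 * 374000000.0) = 0.4 m

0.4 m


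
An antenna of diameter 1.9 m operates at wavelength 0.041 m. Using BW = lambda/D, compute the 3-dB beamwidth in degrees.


BW_rad = 0.041 / 1.9 = 0.021579
BW_deg = 1.24 degrees

1.24 degrees


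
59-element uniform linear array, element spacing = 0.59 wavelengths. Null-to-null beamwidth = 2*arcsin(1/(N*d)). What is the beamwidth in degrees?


1/(N*d) = 1/(59*0.59) = 0.028727
BW = 2*arcsin(0.028727) = 3.3 degrees

3.3 degrees


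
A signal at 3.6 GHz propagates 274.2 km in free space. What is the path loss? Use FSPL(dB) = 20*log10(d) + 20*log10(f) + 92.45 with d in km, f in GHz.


20*log10(274.2) = 48.76
20*log10(3.6) = 11.13
FSPL = 152.3 dB

152.3 dB


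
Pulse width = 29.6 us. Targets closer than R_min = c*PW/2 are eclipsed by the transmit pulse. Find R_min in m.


R_min = 3e8 * 29.6e-6 / 2 = 4440.0 m

4440.0 m


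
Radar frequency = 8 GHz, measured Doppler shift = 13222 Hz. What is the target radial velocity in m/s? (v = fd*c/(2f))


v = 13222 * 3e8 / (2 * 8000000000.0) = 247.9 m/s

247.9 m/s


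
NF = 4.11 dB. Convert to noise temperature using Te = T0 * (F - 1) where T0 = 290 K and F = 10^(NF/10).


NF_lin = 10^(4.11/10) = 2.576321
Te = 290 * (2.576321 - 1) = 457.1 K

457.1 K


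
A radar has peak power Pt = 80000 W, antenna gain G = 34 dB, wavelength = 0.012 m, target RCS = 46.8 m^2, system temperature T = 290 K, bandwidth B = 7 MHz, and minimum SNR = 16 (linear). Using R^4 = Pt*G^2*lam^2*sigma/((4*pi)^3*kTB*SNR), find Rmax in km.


G_lin = 10^(34/10) = 2511.886432
R^4 = 80000 * 2511.886432^2 * 0.012^2 * 46.8 / ((4*pi)^3 * 1.38e-23 * 290 * 7000000.0 * 16)
R^4 = 3.82449e18 m^4
R_max = (3.82449e18)^(1/4) = 44222.5 m = 44.2 km

44.2 km


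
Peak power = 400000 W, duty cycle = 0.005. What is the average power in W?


P_avg = 400000 * 0.005 = 2000.0 W

2000.0 W


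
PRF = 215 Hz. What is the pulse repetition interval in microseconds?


PRI = 1/215 = 0.0046511628 s = 4651.2 us

4651.2 us


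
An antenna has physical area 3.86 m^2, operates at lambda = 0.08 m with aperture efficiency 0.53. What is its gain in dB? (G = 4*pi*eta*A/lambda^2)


G_linear = 4*pi*0.53*3.86/0.08^2 = 4016.92
G_dB = 10*log10(4016.92) = 36.0 dB

36.0 dB


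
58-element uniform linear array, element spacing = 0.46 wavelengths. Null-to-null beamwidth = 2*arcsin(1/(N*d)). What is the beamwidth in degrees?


1/(N*d) = 1/(58*0.46) = 0.037481
BW = 2*arcsin(0.037481) = 4.3 degrees

4.3 degrees


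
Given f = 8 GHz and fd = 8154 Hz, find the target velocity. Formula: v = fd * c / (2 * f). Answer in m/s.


v = 8154 * 3e8 / (2 * 8000000000.0) = 152.9 m/s

152.9 m/s


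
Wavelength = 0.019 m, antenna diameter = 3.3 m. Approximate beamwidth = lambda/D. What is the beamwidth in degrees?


BW_rad = 0.019 / 3.3 = 0.005758
BW_deg = 0.33 degrees

0.33 degrees


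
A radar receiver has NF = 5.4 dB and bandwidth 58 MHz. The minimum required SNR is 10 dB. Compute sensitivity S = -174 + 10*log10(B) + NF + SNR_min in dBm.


10*log10(58000000.0) = 77.63
S = -174 + 77.63 + 5.4 + 10 = -81.0 dBm

-81.0 dBm


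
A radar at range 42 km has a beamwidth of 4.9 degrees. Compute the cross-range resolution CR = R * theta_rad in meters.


BW_rad = 0.085521133
CR = 42000 * 0.085521133 = 3591.9 m

3591.9 m


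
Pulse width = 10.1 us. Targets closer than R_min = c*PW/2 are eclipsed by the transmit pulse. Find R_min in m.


R_min = 3e8 * 10.1e-6 / 2 = 1515.0 m

1515.0 m


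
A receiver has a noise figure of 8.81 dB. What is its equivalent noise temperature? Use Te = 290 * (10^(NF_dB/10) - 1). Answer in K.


NF_lin = 10^(8.81/10) = 7.603263
Te = 290 * (7.603263 - 1) = 1914.9 K

1914.9 K


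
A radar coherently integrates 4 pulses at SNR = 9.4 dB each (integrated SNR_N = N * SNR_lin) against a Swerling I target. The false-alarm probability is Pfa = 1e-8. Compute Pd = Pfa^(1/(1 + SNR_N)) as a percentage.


SNR_lin = 10^(9.4/10) = 8.70964
SNR_N = 4 * 8.70964 = 34.83856
1/(1 + SNR_N) = 1/35.83856 = 0.0279029
Pd = (1e-8)^0.0279029 = 0.5981
Pd = 59.8%

59.8%


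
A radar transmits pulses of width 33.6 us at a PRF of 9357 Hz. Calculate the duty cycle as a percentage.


DC = 33.6e-6 * 9357 * 100 = 31.44%

31.44%


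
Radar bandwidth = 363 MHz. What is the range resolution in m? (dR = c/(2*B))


dR = 3e8 / (2 * 363000000.0) = 0.41 m

0.41 m


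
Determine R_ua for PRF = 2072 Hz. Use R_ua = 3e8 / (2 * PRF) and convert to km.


R_ua = 3e8 / (2 * 2072) = 72393.8 m = 72.4 km

72.4 km


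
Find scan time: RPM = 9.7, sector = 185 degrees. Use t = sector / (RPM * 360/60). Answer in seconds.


t = 185 / (9.7 * 360) * 60 = 3.18 s

3.18 s


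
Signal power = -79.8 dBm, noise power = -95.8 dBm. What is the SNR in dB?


SNR = -79.8 - (-95.8) = 16.0 dB

16.0 dB


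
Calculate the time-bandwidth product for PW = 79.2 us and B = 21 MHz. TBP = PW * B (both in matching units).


TBP = 79.2 * 21 = 1663.2

1663.2


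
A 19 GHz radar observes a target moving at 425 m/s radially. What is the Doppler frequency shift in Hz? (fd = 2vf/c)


fd = 2 * 425 * 19000000000.0 / 3e8 = 53833.3 Hz

53833.3 Hz


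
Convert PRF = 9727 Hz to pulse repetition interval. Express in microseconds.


PRI = 1/9727 = 0.0001028066 s = 102.8 us

102.8 us


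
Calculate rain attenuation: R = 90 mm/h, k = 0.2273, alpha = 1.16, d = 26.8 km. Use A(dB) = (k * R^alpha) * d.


gamma = 0.2273 * 90^1.16 = 42.02626 dB/km
A = 42.02626 * 26.8 = 1126.3 dB

1126.3 dB


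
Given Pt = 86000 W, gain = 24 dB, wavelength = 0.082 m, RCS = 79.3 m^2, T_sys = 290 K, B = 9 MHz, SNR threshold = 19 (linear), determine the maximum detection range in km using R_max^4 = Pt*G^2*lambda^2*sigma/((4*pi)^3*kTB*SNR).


G_lin = 10^(24/10) = 251.188643
R^4 = 86000 * 251.188643^2 * 0.082^2 * 79.3 / ((4*pi)^3 * 1.38e-23 * 290 * 9000000.0 * 19)
R^4 = 2.13057e18 m^4
R_max = (2.13057e18)^(1/4) = 38205.3 m = 38.2 km

38.2 km


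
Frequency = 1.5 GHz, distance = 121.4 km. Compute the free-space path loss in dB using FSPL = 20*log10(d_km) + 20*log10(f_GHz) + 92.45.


20*log10(121.4) = 41.68
20*log10(1.5) = 3.52
FSPL = 137.7 dB

137.7 dB


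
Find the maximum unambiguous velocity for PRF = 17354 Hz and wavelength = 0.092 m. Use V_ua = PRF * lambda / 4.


V_ua = 17354 * 0.092 / 4 = 399.1 m/s

399.1 m/s


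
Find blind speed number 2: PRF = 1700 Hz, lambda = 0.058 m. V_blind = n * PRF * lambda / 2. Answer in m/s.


V_blind = 2 * 1700 * 0.058 / 2 = 98.6 m/s

98.6 m/s


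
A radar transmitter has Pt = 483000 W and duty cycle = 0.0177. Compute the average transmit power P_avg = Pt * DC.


P_avg = 483000 * 0.0177 = 8549.1 W

8549.1 W


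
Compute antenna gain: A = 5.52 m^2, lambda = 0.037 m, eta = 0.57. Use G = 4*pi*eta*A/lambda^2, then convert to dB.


G_linear = 4*pi*0.57*5.52/0.037^2 = 28881.54
G_dB = 10*log10(28881.54) = 44.6 dB

44.6 dB


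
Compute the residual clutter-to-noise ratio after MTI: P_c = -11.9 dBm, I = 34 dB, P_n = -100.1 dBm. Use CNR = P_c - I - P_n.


CNR = -11.9 - 34 - (-100.1) = 54.2 dB

54.2 dB


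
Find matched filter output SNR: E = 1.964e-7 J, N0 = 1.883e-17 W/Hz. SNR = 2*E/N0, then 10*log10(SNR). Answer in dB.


SNR_lin = 2 * 1.964e-7 / 1.883e-17 = 2.086e10
SNR_dB = 10*log10(2.086e10) = 103.2 dB

103.2 dB


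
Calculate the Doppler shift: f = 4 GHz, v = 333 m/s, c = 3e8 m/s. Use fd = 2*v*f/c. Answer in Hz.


fd = 2 * 333 * 4000000000.0 / 3e8 = 8880.0 Hz

8880.0 Hz


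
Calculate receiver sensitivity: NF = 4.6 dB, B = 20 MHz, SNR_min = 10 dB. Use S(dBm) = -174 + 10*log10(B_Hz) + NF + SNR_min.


10*log10(20000000.0) = 73.01
S = -174 + 73.01 + 4.6 + 10 = -86.4 dBm

-86.4 dBm


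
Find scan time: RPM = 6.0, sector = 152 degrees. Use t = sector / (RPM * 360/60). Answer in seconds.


t = 152 / (6.0 * 360) * 60 = 4.22 s

4.22 s


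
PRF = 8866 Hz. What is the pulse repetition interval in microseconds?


PRI = 1/8866 = 0.0001127904 s = 112.8 us

112.8 us


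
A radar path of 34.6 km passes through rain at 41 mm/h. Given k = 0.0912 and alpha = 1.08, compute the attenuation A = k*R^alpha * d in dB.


gamma = 0.0912 * 41^1.08 = 5.032704 dB/km
A = 5.032704 * 34.6 = 174.13 dB

174.13 dB


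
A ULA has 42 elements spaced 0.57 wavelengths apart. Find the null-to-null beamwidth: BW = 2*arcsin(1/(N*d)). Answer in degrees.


1/(N*d) = 1/(42*0.57) = 0.041771
BW = 2*arcsin(0.041771) = 4.8 degrees

4.8 degrees


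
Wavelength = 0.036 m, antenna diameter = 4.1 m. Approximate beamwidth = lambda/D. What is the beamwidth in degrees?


BW_rad = 0.036 / 4.1 = 0.00878
BW_deg = 0.5 degrees

0.5 degrees


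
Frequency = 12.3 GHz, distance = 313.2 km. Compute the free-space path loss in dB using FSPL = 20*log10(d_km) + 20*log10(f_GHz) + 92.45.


20*log10(313.2) = 49.92
20*log10(12.3) = 21.8
FSPL = 164.2 dB

164.2 dB


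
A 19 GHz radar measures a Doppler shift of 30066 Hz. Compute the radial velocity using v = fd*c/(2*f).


v = 30066 * 3e8 / (2 * 19000000000.0) = 237.4 m/s

237.4 m/s


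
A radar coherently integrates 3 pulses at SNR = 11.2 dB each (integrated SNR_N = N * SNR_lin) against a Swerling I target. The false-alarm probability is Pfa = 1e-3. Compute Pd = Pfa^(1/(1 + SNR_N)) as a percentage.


SNR_lin = 10^(11.2/10) = 13.18257
SNR_N = 3 * 13.18257 = 39.54771
1/(1 + SNR_N) = 1/40.54771 = 0.0246623
Pd = (1e-3)^0.0246623 = 0.84336
Pd = 84.3%

84.3%


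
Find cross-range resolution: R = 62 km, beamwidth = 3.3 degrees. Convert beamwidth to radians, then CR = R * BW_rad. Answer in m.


BW_rad = 0.057595865
CR = 62000 * 0.057595865 = 3570.9 m

3570.9 m


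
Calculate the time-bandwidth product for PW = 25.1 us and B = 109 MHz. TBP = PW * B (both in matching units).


TBP = 25.1 * 109 = 2735.9

2735.9


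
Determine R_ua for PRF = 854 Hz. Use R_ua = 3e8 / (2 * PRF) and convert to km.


R_ua = 3e8 / (2 * 854) = 175644.0 m = 175.6 km

175.6 km


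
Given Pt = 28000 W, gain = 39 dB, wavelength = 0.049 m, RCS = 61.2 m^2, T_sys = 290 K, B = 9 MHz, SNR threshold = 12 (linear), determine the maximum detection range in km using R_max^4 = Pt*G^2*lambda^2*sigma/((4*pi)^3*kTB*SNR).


G_lin = 10^(39/10) = 7943.282347
R^4 = 28000 * 7943.282347^2 * 0.049^2 * 61.2 / ((4*pi)^3 * 1.38e-23 * 290 * 9000000.0 * 12)
R^4 = 3.02671e20 m^4
R_max = (3.02671e20)^(1/4) = 131899.4 m = 131.9 km

131.9 km


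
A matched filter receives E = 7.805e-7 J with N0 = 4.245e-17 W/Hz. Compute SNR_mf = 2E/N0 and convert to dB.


SNR_lin = 2 * 7.805e-7 / 4.245e-17 = 3.677e10
SNR_dB = 10*log10(3.677e10) = 105.7 dB

105.7 dB


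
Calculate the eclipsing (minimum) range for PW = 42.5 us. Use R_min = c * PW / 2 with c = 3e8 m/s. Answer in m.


R_min = 3e8 * 42.5e-6 / 2 = 6375.0 m

6375.0 m


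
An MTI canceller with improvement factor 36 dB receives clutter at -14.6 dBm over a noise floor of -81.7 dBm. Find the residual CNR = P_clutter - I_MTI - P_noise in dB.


CNR = -14.6 - 36 - (-81.7) = 31.1 dB

31.1 dB


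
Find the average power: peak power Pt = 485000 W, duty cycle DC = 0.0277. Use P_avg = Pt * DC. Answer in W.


P_avg = 485000 * 0.0277 = 13434.5 W

13434.5 W


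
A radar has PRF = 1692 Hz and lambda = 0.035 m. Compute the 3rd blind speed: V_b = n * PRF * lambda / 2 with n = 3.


V_blind = 3 * 1692 * 0.035 / 2 = 88.8 m/s

88.8 m/s


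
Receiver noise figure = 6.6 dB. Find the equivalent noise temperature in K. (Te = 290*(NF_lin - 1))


NF_lin = 10^(6.6/10) = 4.570882
Te = 290 * (4.570882 - 1) = 1035.6 K

1035.6 K


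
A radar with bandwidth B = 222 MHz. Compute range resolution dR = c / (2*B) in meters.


dR = 3e8 / (2 * 222000000.0) = 0.68 m

0.68 m


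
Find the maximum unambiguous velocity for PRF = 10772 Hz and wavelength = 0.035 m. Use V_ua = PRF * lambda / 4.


V_ua = 10772 * 0.035 / 4 = 94.3 m/s

94.3 m/s


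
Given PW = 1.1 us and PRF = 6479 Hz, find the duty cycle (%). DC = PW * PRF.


DC = 1.1e-6 * 6479 * 100 = 0.71%

0.71%


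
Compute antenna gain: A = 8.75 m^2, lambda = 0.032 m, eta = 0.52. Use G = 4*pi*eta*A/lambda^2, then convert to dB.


G_linear = 4*pi*0.52*8.75/0.032^2 = 55836.9
G_dB = 10*log10(55836.9) = 47.5 dB

47.5 dB


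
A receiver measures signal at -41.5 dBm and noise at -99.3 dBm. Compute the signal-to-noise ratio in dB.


SNR = -41.5 - (-99.3) = 57.8 dB

57.8 dB


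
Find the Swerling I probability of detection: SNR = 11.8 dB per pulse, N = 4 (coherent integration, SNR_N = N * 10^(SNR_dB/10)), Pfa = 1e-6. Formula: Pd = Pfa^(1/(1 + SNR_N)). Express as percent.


SNR_lin = 10^(11.8/10) = 15.13561
SNR_N = 4 * 15.13561 = 60.54244
1/(1 + SNR_N) = 1/61.54244 = 0.0162489
Pd = (1e-6)^0.0162489 = 0.79893
Pd = 79.9%

79.9%


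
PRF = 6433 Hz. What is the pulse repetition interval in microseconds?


PRI = 1/6433 = 0.0001554485 s = 155.4 us

155.4 us


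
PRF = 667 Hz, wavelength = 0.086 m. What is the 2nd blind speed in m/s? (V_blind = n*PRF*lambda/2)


V_blind = 2 * 667 * 0.086 / 2 = 57.4 m/s

57.4 m/s


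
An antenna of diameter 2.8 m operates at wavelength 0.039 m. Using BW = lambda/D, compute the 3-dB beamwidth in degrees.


BW_rad = 0.039 / 2.8 = 0.013929
BW_deg = 0.8 degrees

0.8 degrees


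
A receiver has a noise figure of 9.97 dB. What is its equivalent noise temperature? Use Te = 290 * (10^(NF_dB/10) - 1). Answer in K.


NF_lin = 10^(9.97/10) = 9.93116
Te = 290 * (9.93116 - 1) = 2590.0 K

2590.0 K


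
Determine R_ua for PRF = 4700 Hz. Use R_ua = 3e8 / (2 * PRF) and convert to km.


R_ua = 3e8 / (2 * 4700) = 31914.9 m = 31.9 km

31.9 km


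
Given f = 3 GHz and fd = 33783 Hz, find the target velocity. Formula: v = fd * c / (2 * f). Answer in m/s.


v = 33783 * 3e8 / (2 * 3000000000.0) = 1689.2 m/s

1689.2 m/s


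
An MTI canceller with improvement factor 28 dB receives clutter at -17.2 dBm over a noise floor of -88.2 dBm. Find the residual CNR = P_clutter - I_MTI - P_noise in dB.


CNR = -17.2 - 28 - (-88.2) = 43.0 dB

43.0 dB


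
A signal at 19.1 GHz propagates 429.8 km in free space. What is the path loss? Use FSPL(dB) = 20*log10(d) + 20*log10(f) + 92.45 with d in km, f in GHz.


20*log10(429.8) = 52.67
20*log10(19.1) = 25.62
FSPL = 170.7 dB

170.7 dB


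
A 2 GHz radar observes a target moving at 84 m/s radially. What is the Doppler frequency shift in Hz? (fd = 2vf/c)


fd = 2 * 84 * 2000000000.0 / 3e8 = 1120.0 Hz

1120.0 Hz


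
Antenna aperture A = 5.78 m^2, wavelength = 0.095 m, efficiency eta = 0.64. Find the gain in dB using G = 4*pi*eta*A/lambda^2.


G_linear = 4*pi*0.64*5.78/0.095^2 = 5150.75
G_dB = 10*log10(5150.75) = 37.1 dB

37.1 dB


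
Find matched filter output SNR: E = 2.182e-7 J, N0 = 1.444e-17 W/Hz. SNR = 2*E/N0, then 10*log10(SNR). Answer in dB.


SNR_lin = 2 * 2.182e-7 / 1.444e-17 = 3.022e10
SNR_dB = 10*log10(3.022e10) = 104.8 dB

104.8 dB


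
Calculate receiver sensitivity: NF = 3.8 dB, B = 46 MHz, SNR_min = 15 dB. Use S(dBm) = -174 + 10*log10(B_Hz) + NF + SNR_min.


10*log10(46000000.0) = 76.63
S = -174 + 76.63 + 3.8 + 15 = -78.6 dBm

-78.6 dBm


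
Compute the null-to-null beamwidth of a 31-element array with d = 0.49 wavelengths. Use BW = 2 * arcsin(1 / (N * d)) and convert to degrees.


1/(N*d) = 1/(31*0.49) = 0.065833
BW = 2*arcsin(0.065833) = 7.5 degrees

7.5 degrees


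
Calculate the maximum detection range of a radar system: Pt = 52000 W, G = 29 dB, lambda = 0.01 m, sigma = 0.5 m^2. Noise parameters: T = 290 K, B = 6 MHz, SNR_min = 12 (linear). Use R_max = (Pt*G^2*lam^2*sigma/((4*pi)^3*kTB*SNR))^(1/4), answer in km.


G_lin = 10^(29/10) = 794.328235
R^4 = 52000 * 794.328235^2 * 0.01^2 * 0.5 / ((4*pi)^3 * 1.38e-23 * 290 * 6000000.0 * 12)
R^4 = 2.86902e15 m^4
R_max = (2.86902e15)^(1/4) = 7318.7 m = 7.3 km

7.3 km


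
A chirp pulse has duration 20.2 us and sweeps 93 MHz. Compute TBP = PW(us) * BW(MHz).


TBP = 20.2 * 93 = 1878.6

1878.6


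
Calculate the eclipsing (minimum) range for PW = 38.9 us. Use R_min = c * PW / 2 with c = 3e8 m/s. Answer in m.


R_min = 3e8 * 38.9e-6 / 2 = 5835.0 m

5835.0 m


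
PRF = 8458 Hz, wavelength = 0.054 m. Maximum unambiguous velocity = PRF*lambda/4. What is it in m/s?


V_ua = 8458 * 0.054 / 4 = 114.2 m/s

114.2 m/s


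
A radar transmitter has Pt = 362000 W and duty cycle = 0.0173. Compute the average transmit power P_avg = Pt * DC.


P_avg = 362000 * 0.0173 = 6262.6 W

6262.6 W


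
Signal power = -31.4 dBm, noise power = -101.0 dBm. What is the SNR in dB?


SNR = -31.4 - (-101.0) = 69.6 dB

69.6 dB


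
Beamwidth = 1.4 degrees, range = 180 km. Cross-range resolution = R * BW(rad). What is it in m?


BW_rad = 0.02443461
CR = 180000 * 0.02443461 = 4398.2 m

4398.2 m


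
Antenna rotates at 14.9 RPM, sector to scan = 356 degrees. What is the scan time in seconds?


t = 356 / (14.9 * 360) * 60 = 3.98 s

3.98 s


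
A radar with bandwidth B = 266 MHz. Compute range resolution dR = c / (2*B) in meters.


dR = 3e8 / (2 * 266000000.0) = 0.56 m

0.56 m


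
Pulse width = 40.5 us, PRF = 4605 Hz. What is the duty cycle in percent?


DC = 40.5e-6 * 4605 * 100 = 18.65%

18.65%


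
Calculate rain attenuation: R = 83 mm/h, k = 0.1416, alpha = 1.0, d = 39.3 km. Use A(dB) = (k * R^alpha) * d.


gamma = 0.1416 * 83^1.0 = 11.7528 dB/km
A = 11.7528 * 39.3 = 461.89 dB

461.89 dB


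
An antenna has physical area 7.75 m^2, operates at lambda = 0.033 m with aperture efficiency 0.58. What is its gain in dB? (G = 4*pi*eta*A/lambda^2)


G_linear = 4*pi*0.58*7.75/0.033^2 = 51869.45
G_dB = 10*log10(51869.45) = 47.1 dB

47.1 dB


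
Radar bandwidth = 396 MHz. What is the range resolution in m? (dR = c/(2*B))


dR = 3e8 / (2 * 396000000.0) = 0.38 m

0.38 m


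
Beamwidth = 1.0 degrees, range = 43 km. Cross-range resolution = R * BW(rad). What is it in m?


BW_rad = 0.017453293
CR = 43000 * 0.017453293 = 750.5 m

750.5 m


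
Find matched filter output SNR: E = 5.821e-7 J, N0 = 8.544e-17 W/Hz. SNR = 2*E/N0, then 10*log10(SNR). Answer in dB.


SNR_lin = 2 * 5.821e-7 / 8.544e-17 = 1.363e10
SNR_dB = 10*log10(1.363e10) = 101.3 dB

101.3 dB


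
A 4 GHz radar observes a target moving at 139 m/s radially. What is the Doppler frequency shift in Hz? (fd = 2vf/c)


fd = 2 * 139 * 4000000000.0 / 3e8 = 3706.7 Hz

3706.7 Hz


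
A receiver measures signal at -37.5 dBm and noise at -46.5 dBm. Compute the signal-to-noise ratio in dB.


SNR = -37.5 - (-46.5) = 9.0 dB

9.0 dB


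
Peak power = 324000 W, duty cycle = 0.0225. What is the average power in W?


P_avg = 324000 * 0.0225 = 7290.0 W

7290.0 W


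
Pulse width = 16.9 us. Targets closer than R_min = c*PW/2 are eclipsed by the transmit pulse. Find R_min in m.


R_min = 3e8 * 16.9e-6 / 2 = 2535.0 m

2535.0 m


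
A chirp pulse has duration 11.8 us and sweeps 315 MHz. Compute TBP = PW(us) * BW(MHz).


TBP = 11.8 * 315 = 3717.0

3717.0


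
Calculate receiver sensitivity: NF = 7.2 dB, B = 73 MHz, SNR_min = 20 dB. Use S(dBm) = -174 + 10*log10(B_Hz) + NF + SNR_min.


10*log10(73000000.0) = 78.63
S = -174 + 78.63 + 7.2 + 20 = -68.2 dBm

-68.2 dBm


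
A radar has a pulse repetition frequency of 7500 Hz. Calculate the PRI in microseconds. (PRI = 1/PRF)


PRI = 1/7500 = 0.0001333333 s = 133.3 us

133.3 us


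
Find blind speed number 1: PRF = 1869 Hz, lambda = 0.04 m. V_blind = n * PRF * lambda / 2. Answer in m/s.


V_blind = 1 * 1869 * 0.04 / 2 = 37.4 m/s

37.4 m/s


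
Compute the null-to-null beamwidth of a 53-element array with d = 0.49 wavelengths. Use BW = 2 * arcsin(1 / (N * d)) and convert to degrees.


1/(N*d) = 1/(53*0.49) = 0.038506
BW = 2*arcsin(0.038506) = 4.4 degrees

4.4 degrees


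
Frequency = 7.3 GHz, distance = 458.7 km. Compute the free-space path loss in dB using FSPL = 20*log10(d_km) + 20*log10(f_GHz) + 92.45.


20*log10(458.7) = 53.23
20*log10(7.3) = 17.27
FSPL = 162.9 dB

162.9 dB


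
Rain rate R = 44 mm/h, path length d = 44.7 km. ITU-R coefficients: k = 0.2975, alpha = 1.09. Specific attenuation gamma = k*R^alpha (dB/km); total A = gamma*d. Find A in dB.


gamma = 0.2975 * 44^1.09 = 18.40138 dB/km
A = 18.40138 * 44.7 = 822.54 dB

822.54 dB


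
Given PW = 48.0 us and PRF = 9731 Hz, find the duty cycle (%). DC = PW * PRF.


DC = 48.0e-6 * 9731 * 100 = 46.71%

46.71%


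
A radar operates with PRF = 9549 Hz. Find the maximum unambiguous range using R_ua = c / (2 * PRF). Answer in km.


R_ua = 3e8 / (2 * 9549) = 15708.5 m = 15.7 km

15.7 km


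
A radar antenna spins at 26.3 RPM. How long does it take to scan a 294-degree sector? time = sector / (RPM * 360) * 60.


t = 294 / (26.3 * 360) * 60 = 1.86 s

1.86 s


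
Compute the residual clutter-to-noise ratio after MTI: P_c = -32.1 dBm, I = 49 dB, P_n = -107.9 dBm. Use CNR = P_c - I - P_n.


CNR = -32.1 - 49 - (-107.9) = 26.8 dB

26.8 dB


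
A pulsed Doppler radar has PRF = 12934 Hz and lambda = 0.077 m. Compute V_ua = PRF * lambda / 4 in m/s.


V_ua = 12934 * 0.077 / 4 = 249.0 m/s

249.0 m/s


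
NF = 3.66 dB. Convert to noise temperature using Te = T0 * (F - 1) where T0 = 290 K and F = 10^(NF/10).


NF_lin = 10^(3.66/10) = 2.322737
Te = 290 * (2.322737 - 1) = 383.6 K

383.6 K


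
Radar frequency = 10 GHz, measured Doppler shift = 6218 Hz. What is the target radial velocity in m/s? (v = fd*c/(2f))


v = 6218 * 3e8 / (2 * 10000000000.0) = 93.3 m/s

93.3 m/s


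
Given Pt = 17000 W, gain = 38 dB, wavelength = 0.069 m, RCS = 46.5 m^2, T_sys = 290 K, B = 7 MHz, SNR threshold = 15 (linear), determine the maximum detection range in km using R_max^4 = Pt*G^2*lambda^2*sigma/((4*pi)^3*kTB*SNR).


G_lin = 10^(38/10) = 6309.573445
R^4 = 17000 * 6309.573445^2 * 0.069^2 * 46.5 / ((4*pi)^3 * 1.38e-23 * 290 * 7000000.0 * 15)
R^4 = 1.79682e20 m^4
R_max = (1.79682e20)^(1/4) = 115778.0 m = 115.8 km

115.8 km


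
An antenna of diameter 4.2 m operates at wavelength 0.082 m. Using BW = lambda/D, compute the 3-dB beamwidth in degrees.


BW_rad = 0.082 / 4.2 = 0.019524
BW_deg = 1.12 degrees

1.12 degrees


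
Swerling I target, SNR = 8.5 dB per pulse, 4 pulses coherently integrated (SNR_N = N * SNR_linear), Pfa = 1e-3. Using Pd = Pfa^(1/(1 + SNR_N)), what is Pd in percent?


SNR_lin = 10^(8.5/10) = 7.07946
SNR_N = 4 * 7.07946 = 28.31784
1/(1 + SNR_N) = 1/29.31784 = 0.0341089
Pd = (1e-3)^0.0341089 = 0.79008
Pd = 79.0%

79.0%


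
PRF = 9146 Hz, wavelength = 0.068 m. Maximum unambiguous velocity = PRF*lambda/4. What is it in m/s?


V_ua = 9146 * 0.068 / 4 = 155.5 m/s

155.5 m/s


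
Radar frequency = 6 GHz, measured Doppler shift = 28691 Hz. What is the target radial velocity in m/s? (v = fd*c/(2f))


v = 28691 * 3e8 / (2 * 6000000000.0) = 717.3 m/s

717.3 m/s


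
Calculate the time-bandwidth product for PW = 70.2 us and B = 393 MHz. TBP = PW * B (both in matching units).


TBP = 70.2 * 393 = 27588.6

27588.6


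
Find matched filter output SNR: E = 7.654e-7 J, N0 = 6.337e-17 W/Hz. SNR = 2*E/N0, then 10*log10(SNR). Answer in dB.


SNR_lin = 2 * 7.654e-7 / 6.337e-17 = 2.416e10
SNR_dB = 10*log10(2.416e10) = 103.8 dB

103.8 dB


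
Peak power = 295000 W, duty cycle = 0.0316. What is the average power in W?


P_avg = 295000 * 0.0316 = 9322.0 W

9322.0 W


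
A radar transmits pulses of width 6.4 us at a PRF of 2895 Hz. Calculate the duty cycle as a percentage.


DC = 6.4e-6 * 2895 * 100 = 1.85%

1.85%


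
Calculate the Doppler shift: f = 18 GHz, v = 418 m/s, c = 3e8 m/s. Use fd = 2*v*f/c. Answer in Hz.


fd = 2 * 418 * 18000000000.0 / 3e8 = 50160.0 Hz

50160.0 Hz


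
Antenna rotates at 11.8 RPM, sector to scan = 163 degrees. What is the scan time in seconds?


t = 163 / (11.8 * 360) * 60 = 2.3 s

2.3 s


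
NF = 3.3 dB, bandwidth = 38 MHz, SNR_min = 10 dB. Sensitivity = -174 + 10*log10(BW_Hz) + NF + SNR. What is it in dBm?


10*log10(38000000.0) = 75.8
S = -174 + 75.8 + 3.3 + 10 = -84.9 dBm

-84.9 dBm


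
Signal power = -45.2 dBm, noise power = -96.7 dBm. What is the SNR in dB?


SNR = -45.2 - (-96.7) = 51.5 dB

51.5 dB


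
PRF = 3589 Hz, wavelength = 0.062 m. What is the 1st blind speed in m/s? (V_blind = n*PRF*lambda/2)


V_blind = 1 * 3589 * 0.062 / 2 = 111.3 m/s

111.3 m/s


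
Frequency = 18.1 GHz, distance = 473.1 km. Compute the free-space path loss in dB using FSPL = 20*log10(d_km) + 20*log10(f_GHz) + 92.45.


20*log10(473.1) = 53.5
20*log10(18.1) = 25.15
FSPL = 171.1 dB

171.1 dB


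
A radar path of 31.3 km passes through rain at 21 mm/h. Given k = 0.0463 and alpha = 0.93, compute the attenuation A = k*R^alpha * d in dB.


gamma = 0.0463 * 21^0.93 = 0.785679 dB/km
A = 0.785679 * 31.3 = 24.59 dB

24.59 dB


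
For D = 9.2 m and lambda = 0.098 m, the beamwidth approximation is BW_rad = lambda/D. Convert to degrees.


BW_rad = 0.098 / 9.2 = 0.010652
BW_deg = 0.61 degrees

0.61 degrees


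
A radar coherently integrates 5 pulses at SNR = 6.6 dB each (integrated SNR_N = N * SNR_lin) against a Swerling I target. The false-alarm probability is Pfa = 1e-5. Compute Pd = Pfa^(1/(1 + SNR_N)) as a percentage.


SNR_lin = 10^(6.6/10) = 4.57088
SNR_N = 5 * 4.57088 = 22.8544
1/(1 + SNR_N) = 1/23.8544 = 0.041921
Pd = (1e-5)^0.041921 = 0.61716
Pd = 61.7%

61.7%


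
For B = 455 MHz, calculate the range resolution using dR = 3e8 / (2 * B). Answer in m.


dR = 3e8 / (2 * 455000000.0) = 0.33 m

0.33 m


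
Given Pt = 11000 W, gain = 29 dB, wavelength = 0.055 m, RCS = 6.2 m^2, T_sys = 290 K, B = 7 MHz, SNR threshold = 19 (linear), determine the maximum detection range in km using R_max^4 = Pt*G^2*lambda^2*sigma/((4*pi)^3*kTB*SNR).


G_lin = 10^(29/10) = 794.328235
R^4 = 11000 * 794.328235^2 * 0.055^2 * 6.2 / ((4*pi)^3 * 1.38e-23 * 290 * 7000000.0 * 19)
R^4 = 1.2324e17 m^4
R_max = (1.2324e17)^(1/4) = 18736.5 m = 18.7 km

18.7 km


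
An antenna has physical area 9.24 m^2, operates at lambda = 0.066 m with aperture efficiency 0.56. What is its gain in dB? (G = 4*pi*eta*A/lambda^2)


G_linear = 4*pi*0.56*9.24/0.066^2 = 14927.33
G_dB = 10*log10(14927.33) = 41.7 dB

41.7 dB


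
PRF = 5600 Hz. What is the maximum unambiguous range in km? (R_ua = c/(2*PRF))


R_ua = 3e8 / (2 * 5600) = 26785.7 m = 26.8 km

26.8 km


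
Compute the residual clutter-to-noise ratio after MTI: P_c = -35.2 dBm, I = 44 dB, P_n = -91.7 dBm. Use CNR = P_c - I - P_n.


CNR = -35.2 - 44 - (-91.7) = 12.5 dB

12.5 dB


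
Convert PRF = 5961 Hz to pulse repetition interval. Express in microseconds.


PRI = 1/5961 = 0.0001677571 s = 167.8 us

167.8 us


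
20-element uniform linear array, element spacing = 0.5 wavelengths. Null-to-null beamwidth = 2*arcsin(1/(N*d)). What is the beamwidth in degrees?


1/(N*d) = 1/(20*0.5) = 0.1
BW = 2*arcsin(0.1) = 11.5 degrees

11.5 degrees


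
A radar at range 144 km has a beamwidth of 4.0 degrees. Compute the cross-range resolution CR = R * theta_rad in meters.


BW_rad = 0.06981317
CR = 144000 * 0.06981317 = 10053.1 m

10053.1 m


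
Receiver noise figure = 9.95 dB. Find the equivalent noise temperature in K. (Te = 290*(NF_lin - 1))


NF_lin = 10^(9.95/10) = 9.885531
Te = 290 * (9.885531 - 1) = 2576.8 K

2576.8 K


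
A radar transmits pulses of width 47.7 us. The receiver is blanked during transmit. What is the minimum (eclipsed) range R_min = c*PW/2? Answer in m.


R_min = 3e8 * 47.7e-6 / 2 = 7155.0 m

7155.0 m


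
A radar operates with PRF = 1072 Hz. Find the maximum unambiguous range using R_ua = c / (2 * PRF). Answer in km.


R_ua = 3e8 / (2 * 1072) = 139925.4 m = 139.9 km

139.9 km


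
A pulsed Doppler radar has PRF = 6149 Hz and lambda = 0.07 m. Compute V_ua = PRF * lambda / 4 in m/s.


V_ua = 6149 * 0.07 / 4 = 107.6 m/s

107.6 m/s


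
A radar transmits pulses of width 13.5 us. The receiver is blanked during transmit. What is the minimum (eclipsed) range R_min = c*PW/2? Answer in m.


R_min = 3e8 * 13.5e-6 / 2 = 2025.0 m

2025.0 m


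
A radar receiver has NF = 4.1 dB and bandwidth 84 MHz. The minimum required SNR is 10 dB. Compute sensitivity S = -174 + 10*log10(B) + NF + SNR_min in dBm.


10*log10(84000000.0) = 79.24
S = -174 + 79.24 + 4.1 + 10 = -80.7 dBm

-80.7 dBm


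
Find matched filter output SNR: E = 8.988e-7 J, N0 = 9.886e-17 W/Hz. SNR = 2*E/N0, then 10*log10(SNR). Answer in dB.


SNR_lin = 2 * 8.988e-7 / 9.886e-17 = 1.818e10
SNR_dB = 10*log10(1.818e10) = 102.6 dB

102.6 dB


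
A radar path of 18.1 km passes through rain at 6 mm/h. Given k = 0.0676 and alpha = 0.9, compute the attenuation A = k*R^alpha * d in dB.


gamma = 0.0676 * 6^0.9 = 0.339065 dB/km
A = 0.339065 * 18.1 = 6.14 dB

6.14 dB


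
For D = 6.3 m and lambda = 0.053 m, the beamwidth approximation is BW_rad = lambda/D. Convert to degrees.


BW_rad = 0.053 / 6.3 = 0.008413
BW_deg = 0.48 degrees

0.48 degrees


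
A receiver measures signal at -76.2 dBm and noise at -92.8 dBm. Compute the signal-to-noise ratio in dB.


SNR = -76.2 - (-92.8) = 16.6 dB

16.6 dB


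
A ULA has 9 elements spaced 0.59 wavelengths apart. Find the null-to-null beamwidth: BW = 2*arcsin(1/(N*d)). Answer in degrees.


1/(N*d) = 1/(9*0.59) = 0.188324
BW = 2*arcsin(0.188324) = 21.7 degrees

21.7 degrees


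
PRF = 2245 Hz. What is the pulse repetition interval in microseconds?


PRI = 1/2245 = 0.0004454343 s = 445.4 us

445.4 us


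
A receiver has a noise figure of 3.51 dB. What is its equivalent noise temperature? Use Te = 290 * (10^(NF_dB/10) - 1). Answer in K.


NF_lin = 10^(3.51/10) = 2.243882
Te = 290 * (2.243882 - 1) = 360.7 K

360.7 K


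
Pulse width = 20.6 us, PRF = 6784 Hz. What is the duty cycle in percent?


DC = 20.6e-6 * 6784 * 100 = 13.98%

13.98%


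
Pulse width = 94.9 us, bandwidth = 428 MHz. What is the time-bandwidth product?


TBP = 94.9 * 428 = 40617.2

40617.2


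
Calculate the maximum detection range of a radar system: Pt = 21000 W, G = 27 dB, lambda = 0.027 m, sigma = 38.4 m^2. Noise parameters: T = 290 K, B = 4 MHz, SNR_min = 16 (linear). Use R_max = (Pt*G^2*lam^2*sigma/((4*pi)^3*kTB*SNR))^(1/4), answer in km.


G_lin = 10^(27/10) = 501.187234
R^4 = 21000 * 501.187234^2 * 0.027^2 * 38.4 / ((4*pi)^3 * 1.38e-23 * 290 * 4000000.0 * 16)
R^4 = 2.9053e17 m^4
R_max = (2.9053e17)^(1/4) = 23216.6 m = 23.2 km

23.2 km


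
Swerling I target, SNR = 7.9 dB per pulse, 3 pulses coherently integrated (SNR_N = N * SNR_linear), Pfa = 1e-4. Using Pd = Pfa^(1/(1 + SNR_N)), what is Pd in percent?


SNR_lin = 10^(7.9/10) = 6.16595
SNR_N = 3 * 6.16595 = 18.49785
1/(1 + SNR_N) = 1/19.49785 = 0.0512877
Pd = (1e-4)^0.0512877 = 0.62352
Pd = 62.4%

62.4%


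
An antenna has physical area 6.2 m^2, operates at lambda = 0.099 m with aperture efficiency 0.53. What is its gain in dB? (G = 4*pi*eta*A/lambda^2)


G_linear = 4*pi*0.53*6.2/0.099^2 = 4213.15
G_dB = 10*log10(4213.15) = 36.2 dB

36.2 dB


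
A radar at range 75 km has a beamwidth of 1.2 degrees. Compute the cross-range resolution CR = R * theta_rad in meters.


BW_rad = 0.020943951
CR = 75000 * 0.020943951 = 1570.8 m

1570.8 m


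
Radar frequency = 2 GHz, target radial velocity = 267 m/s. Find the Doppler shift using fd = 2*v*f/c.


fd = 2 * 267 * 2000000000.0 / 3e8 = 3560.0 Hz

3560.0 Hz


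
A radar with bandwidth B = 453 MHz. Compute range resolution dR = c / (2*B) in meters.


dR = 3e8 / (2 * 453000000.0) = 0.33 m

0.33 m


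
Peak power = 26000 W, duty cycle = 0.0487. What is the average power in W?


P_avg = 26000 * 0.0487 = 1266.2 W

1266.2 W


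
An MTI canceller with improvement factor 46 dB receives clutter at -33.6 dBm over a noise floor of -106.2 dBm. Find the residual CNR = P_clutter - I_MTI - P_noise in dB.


CNR = -33.6 - 46 - (-106.2) = 26.6 dB

26.6 dB


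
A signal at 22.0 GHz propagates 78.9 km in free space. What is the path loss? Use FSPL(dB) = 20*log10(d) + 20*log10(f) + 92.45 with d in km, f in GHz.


20*log10(78.9) = 37.94
20*log10(22.0) = 26.85
FSPL = 157.2 dB

157.2 dB


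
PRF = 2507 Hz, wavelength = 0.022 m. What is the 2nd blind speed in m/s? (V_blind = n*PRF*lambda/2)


V_blind = 2 * 2507 * 0.022 / 2 = 55.2 m/s

55.2 m/s


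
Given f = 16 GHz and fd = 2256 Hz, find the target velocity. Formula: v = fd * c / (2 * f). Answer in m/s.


v = 2256 * 3e8 / (2 * 16000000000.0) = 21.2 m/s

21.2 m/s


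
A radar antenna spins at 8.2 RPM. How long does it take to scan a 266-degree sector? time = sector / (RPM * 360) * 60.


t = 266 / (8.2 * 360) * 60 = 5.41 s

5.41 s


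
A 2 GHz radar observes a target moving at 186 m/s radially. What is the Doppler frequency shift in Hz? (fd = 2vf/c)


fd = 2 * 186 * 2000000000.0 / 3e8 = 2480.0 Hz

2480.0 Hz


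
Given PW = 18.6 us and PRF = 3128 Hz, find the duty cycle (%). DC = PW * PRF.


DC = 18.6e-6 * 3128 * 100 = 5.82%

5.82%


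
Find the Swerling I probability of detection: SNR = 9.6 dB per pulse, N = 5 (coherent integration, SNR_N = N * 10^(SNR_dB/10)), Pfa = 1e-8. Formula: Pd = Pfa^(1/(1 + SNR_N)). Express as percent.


SNR_lin = 10^(9.6/10) = 9.12011
SNR_N = 5 * 9.12011 = 45.60055
1/(1 + SNR_N) = 1/46.60055 = 0.021459
Pd = (1e-8)^0.021459 = 0.67349
Pd = 67.3%

67.3%


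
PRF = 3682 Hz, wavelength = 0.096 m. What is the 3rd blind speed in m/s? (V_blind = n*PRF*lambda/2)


V_blind = 3 * 3682 * 0.096 / 2 = 530.2 m/s

530.2 m/s


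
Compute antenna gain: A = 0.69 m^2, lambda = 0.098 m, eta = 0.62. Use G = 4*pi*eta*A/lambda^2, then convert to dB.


G_linear = 4*pi*0.62*0.69/0.098^2 = 559.76
G_dB = 10*log10(559.76) = 27.5 dB

27.5 dB


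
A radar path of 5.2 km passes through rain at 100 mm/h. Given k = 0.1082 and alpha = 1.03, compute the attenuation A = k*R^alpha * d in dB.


gamma = 0.1082 * 100^1.03 = 12.423022 dB/km
A = 12.423022 * 5.2 = 64.6 dB

64.6 dB


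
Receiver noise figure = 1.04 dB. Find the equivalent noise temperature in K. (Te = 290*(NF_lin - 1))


NF_lin = 10^(1.04/10) = 1.270574
Te = 290 * (1.270574 - 1) = 78.5 K

78.5 K


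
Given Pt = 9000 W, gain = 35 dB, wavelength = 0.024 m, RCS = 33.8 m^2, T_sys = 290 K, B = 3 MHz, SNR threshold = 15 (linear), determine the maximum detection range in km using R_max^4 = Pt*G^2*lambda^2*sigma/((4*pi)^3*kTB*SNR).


G_lin = 10^(35/10) = 3162.27766
R^4 = 9000 * 3162.27766^2 * 0.024^2 * 33.8 / ((4*pi)^3 * 1.38e-23 * 290 * 3000000.0 * 15)
R^4 = 4.90301e18 m^4
R_max = (4.90301e18)^(1/4) = 47056.1 m = 47.1 km

47.1 km


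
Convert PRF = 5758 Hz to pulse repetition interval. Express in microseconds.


PRI = 1/5758 = 0.0001736714 s = 173.7 us

173.7 us


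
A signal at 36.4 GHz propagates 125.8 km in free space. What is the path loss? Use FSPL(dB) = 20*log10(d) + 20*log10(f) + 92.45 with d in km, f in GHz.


20*log10(125.8) = 41.99
20*log10(36.4) = 31.22
FSPL = 165.7 dB

165.7 dB


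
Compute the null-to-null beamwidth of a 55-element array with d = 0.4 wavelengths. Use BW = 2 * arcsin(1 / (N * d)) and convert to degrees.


1/(N*d) = 1/(55*0.4) = 0.045455
BW = 2*arcsin(0.045455) = 5.2 degrees

5.2 degrees


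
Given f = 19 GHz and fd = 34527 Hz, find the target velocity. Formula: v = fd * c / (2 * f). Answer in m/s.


v = 34527 * 3e8 / (2 * 19000000000.0) = 272.6 m/s

272.6 m/s


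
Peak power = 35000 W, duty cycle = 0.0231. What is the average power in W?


P_avg = 35000 * 0.0231 = 808.5 W

808.5 W


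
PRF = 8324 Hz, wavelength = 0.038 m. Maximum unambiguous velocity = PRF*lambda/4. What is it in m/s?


V_ua = 8324 * 0.038 / 4 = 79.1 m/s

79.1 m/s


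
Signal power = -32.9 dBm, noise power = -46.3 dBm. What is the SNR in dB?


SNR = -32.9 - (-46.3) = 13.4 dB

13.4 dB


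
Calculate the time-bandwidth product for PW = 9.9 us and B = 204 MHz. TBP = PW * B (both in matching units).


TBP = 9.9 * 204 = 2019.6

2019.6


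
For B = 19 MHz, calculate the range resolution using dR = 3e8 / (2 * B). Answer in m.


dR = 3e8 / (2 * 19000000.0) = 7.89 m

7.89 m


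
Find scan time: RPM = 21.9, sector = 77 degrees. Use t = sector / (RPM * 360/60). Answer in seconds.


t = 77 / (21.9 * 360) * 60 = 0.59 s

0.59 s


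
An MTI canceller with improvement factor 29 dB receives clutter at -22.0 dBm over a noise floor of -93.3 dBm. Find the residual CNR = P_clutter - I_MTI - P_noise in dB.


CNR = -22.0 - 29 - (-93.3) = 42.3 dB

42.3 dB


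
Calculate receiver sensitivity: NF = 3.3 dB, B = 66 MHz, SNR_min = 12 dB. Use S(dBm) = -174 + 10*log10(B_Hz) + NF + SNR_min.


10*log10(66000000.0) = 78.2
S = -174 + 78.2 + 3.3 + 12 = -80.5 dBm

-80.5 dBm


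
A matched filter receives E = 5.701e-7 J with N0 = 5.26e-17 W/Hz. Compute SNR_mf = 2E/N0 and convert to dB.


SNR_lin = 2 * 5.701e-7 / 5.26e-17 = 2.168e10
SNR_dB = 10*log10(2.168e10) = 103.4 dB

103.4 dB


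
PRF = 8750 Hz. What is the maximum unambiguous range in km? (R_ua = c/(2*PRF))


R_ua = 3e8 / (2 * 8750) = 17142.9 m = 17.1 km

17.1 km


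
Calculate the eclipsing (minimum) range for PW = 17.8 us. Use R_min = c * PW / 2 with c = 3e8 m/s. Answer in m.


R_min = 3e8 * 17.8e-6 / 2 = 2670.0 m

2670.0 m


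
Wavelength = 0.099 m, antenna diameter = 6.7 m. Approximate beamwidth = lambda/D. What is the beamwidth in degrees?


BW_rad = 0.099 / 6.7 = 0.014776
BW_deg = 0.85 degrees

0.85 degrees


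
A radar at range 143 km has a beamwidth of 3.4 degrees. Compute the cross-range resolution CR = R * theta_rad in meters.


BW_rad = 0.059341195
CR = 143000 * 0.059341195 = 8485.8 m

8485.8 m


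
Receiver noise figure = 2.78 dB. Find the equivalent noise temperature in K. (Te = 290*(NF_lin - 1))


NF_lin = 10^(2.78/10) = 1.896706
Te = 290 * (1.896706 - 1) = 260.0 K

260.0 K


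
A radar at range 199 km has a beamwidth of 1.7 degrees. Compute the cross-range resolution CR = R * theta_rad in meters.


BW_rad = 0.029670597
CR = 199000 * 0.029670597 = 5904.4 m

5904.4 m


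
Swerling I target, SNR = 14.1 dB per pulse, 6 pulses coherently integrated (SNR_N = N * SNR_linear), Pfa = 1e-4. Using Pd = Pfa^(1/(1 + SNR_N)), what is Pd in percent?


SNR_lin = 10^(14.1/10) = 25.70396
SNR_N = 6 * 25.70396 = 154.22376
1/(1 + SNR_N) = 1/155.22376 = 0.0064423
Pd = (1e-4)^0.0064423 = 0.94239
Pd = 94.2%

94.2%
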